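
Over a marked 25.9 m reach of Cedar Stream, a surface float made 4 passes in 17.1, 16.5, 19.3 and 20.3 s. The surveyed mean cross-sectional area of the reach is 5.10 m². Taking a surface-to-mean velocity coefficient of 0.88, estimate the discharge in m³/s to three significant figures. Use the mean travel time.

t̄ = (17.1 + 16.5 + 19.3 + 20.3) / 4 = 18.3 s
v_surface = L / t̄ = 25.9 / 18.3 = 1.415 m/s
v_mean = 0.88 × 1.415 = 1.245 m/s
Q = A × v_mean = 5.10 × 1.245 = 6.352 m³/s

6.35 m³/s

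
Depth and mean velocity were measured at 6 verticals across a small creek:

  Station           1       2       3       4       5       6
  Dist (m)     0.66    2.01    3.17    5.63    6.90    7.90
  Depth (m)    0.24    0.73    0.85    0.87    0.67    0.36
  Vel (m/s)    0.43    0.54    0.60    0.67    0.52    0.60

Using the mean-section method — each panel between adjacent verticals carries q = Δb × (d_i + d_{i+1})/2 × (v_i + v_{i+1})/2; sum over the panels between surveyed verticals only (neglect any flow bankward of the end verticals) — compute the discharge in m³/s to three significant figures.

Panel 1-2: Δb = 1.35 m, d̄ = (0.24+0.73)/2 = 0.485, v̄ = (0.43+0.54)/2 = 0.485 → q = 1.35×0.485×0.485 = 0.3176 m³/s
Panel 2-3: Δb = 1.16 m, d̄ = (0.73+0.85)/2 = 0.79, v̄ = (0.54+0.60)/2 = 0.57 → q = 1.16×0.79×0.57 = 0.5223 m³/s
Panel 3-4: Δb = 2.46 m, d̄ = (0.85+0.87)/2 = 0.86, v̄ = (0.60+0.67)/2 = 0.635 → q = 2.46×0.86×0.635 = 1.343 m³/s
Panel 4-5: Δb = 1.27 m, d̄ = (0.87+0.67)/2 = 0.77, v̄ = (0.67+0.52)/2 = 0.595 → q = 1.27×0.77×0.595 = 0.5819 m³/s
Panel 5-6: Δb = 1 m, d̄ = (0.67+0.36)/2 = 0.515, v̄ = (0.52+0.60)/2 = 0.56 → q = 1×0.515×0.56 = 0.2884 m³/s
Q = Σ q = 3.054 m³/s

3.05 m³/s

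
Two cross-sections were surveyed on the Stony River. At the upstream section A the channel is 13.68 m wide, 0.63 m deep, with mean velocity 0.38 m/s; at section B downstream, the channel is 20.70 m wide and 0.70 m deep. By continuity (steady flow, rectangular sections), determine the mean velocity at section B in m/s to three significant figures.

Q = A₁V₁ = (13.68×0.63) × 0.38 = 3.275 m³/s
A₂ = 20.70 × 0.70 = 14.49 m²
V₂ = Q/A₂ = 3.275/14.49 = 0.2260 m/s

0.226 m/s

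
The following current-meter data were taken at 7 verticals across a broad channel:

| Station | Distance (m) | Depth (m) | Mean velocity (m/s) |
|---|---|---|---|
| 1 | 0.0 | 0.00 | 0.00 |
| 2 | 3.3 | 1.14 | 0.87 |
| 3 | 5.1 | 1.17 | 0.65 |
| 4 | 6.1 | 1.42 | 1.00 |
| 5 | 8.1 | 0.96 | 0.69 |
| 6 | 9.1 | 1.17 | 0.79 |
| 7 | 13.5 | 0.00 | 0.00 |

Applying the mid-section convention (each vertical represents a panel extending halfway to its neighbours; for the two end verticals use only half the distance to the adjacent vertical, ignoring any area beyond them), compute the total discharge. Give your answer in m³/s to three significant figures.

9.21 m³/s

w_2 = (5.1 − 0.0)/2 = 2.55 m; q_2 = 0.87 × 1.14 × 2.55 = 2.529 m³/s
w_3 = (6.1 − 3.3)/2 = 1.4 m; q_3 = 0.65 × 1.17 × 1.4 = 1.065 m³/s
w_4 = (8.1 − 5.1)/2 = 1.5 m; q_4 = 1.00 × 1.42 × 1.5 = 2.130 m³/s
w_5 = (9.1 − 6.1)/2 = 1.5 m; q_5 = 0.69 × 0.96 × 1.5 = 0.9936 m³/s
w_6 = (13.5 − 8.1)/2 = 2.7 m; q_6 = 0.79 × 1.17 × 2.7 = 2.496 m³/s
Stations 1, 7 contribute zero (depth or velocity is 0).
Q = Σ qᵢ = 9.213 m³/s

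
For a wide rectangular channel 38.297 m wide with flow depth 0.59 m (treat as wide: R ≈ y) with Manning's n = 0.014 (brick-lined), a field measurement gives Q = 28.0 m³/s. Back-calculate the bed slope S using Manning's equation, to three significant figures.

0.000608

A = b·y = 38.297 × 0.59 = 22.60 m²
Wide channel: R ≈ y = 0.59 m
S = (Q·n / (1·A·R^(2/3)))² = (28.0×0.014 / (1×22.60×0.7035))² = 0.0006082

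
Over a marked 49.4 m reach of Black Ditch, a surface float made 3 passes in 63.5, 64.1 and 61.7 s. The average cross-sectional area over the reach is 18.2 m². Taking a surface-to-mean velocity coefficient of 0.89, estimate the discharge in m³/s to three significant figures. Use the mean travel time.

12.7 m³/s

t̄ = (63.5 + 64.1 + 61.7) / 3 = 63.1 s
v_surface = L / t̄ = 49.4 / 63.1 = 0.7829 m/s
v_mean = 0.89 × 0.7829 = 0.6968 m/s
Q = A × v_mean = 18.2 × 0.6968 = 12.68 m³/s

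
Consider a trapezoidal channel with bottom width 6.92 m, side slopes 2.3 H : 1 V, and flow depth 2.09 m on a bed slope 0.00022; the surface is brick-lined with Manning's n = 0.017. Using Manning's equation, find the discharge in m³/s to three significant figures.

A = (b + z·y)·y = (6.92 + 2.3×2.09)×2.09 = 24.51 m²
P = b + 2y√(1+z²) = 6.92 + 2×2.09×√(1+2.3²) = 17.40 m
R = A/P = 24.51/17.40 = 1.408 m
Q = (1/n)·A·R^(2/3)·S^(1/2) = (1/0.017) × 24.51 × 1.408^(2/3) × 0.00022^(1/2) = 26.87 m³/s

26.9 m³/s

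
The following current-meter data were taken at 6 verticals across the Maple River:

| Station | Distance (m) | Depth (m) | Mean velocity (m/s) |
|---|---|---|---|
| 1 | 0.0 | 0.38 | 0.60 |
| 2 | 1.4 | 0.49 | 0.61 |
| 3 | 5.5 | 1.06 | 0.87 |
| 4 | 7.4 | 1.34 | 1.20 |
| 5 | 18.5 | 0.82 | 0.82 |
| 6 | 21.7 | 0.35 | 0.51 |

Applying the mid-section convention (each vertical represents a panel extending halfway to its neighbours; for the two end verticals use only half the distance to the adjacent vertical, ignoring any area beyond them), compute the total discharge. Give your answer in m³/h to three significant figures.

w_1 = (1.4 − 0.0)/2 = 0.7 m; q_1 = 0.60 × 0.38 × 0.7 = 0.1596 m³/s
w_2 = (5.5 − 0.0)/2 = 2.75 m; q_2 = 0.61 × 0.49 × 2.75 = 0.8220 m³/s
w_3 = (7.4 − 1.4)/2 = 3 m; q_3 = 0.87 × 1.06 × 3 = 2.767 m³/s
w_4 = (18.5 − 5.5)/2 = 6.5 m; q_4 = 1.20 × 1.34 × 6.5 = 10.45 m³/s
w_5 = (21.7 − 7.4)/2 = 7.15 m; q_5 = 0.82 × 0.82 × 7.15 = 4.808 m³/s
w_6 = (21.7 − 18.5)/2 = 1.6 m; q_6 = 0.51 × 0.35 × 1.6 = 0.2856 m³/s
Q = Σ qᵢ = 19.29 m³/s
= 19.29 × 3600 = 69460 m³/h

69500 m³/h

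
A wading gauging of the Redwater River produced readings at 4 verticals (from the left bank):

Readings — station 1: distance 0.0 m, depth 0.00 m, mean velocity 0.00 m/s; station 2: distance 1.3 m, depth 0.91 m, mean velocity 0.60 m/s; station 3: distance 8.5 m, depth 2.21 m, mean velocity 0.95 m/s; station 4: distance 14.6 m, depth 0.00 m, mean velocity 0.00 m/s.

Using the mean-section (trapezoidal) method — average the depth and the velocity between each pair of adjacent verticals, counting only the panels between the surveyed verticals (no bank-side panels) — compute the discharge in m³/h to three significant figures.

Panel 1-2: Δb = 1.3 m, d̄ = (0.00+0.91)/2 = 0.455, v̄ = (0.00+0.60)/2 = 0.3 → q = 1.3×0.455×0.3 = 0.1775 m³/s
Panel 2-3: Δb = 7.2 m, d̄ = (0.91+2.21)/2 = 1.56, v̄ = (0.60+0.95)/2 = 0.775 → q = 7.2×1.56×0.775 = 8.705 m³/s
Panel 3-4: Δb = 6.1 m, d̄ = (2.21+0.00)/2 = 1.105, v̄ = (0.95+0.00)/2 = 0.475 → q = 6.1×1.105×0.475 = 3.202 m³/s
Q = Σ q = 12.08 m³/s
= 12.08 × 3600 = 43500 m³/h

43500 m³/h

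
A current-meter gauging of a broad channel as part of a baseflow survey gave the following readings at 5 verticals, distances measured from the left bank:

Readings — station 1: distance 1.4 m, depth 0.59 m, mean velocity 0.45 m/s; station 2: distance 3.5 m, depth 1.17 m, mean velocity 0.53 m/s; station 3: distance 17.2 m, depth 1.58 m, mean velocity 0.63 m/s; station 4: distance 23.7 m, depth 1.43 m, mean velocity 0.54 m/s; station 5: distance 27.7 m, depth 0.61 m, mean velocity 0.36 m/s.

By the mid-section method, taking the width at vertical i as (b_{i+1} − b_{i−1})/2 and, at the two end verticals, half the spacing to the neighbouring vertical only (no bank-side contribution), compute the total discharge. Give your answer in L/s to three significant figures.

19700 L/s

w_1 = (3.5 − 1.4)/2 = 1.05 m; q_1 = 0.45 × 0.59 × 1.05 = 0.2788 m³/s
w_2 = (17.2 − 1.4)/2 = 7.9 m; q_2 = 0.53 × 1.17 × 7.9 = 4.899 m³/s
w_3 = (23.7 − 3.5)/2 = 10.1 m; q_3 = 0.63 × 1.58 × 10.1 = 10.05 m³/s
w_4 = (27.7 − 17.2)/2 = 5.25 m; q_4 = 0.54 × 1.43 × 5.25 = 4.054 m³/s
w_5 = (27.7 − 23.7)/2 = 2 m; q_5 = 0.36 × 0.61 × 2 = 0.4392 m³/s
Q = Σ qᵢ = 19.72 m³/s
= 19.72 × 1000 = 19720 L/s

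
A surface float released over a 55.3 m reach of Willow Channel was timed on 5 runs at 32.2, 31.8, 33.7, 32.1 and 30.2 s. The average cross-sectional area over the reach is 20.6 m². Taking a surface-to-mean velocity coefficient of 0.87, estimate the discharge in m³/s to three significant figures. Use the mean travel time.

31.0 m³/s

t̄ = (32.2 + 31.8 + 33.7 + 32.1 + 30.2) / 5 = 32 s
v_surface = L / t̄ = 55.3 / 32 = 1.728 m/s
v_mean = 0.87 × 1.728 = 1.503 m/s
Q = A × v_mean = 20.6 × 1.503 = 30.97 m³/s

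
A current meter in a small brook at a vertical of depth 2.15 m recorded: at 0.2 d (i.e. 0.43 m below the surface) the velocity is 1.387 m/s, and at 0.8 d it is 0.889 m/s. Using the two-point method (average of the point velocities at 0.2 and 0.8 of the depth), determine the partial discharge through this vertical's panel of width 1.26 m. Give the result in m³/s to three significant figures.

3.08 m³/s

v̄ = (1.387 + 0.889) / 2 = 1.138 m/s
q = v̄ × d × w = 1.138 × 2.15 × 1.26 = 3.083 m³/s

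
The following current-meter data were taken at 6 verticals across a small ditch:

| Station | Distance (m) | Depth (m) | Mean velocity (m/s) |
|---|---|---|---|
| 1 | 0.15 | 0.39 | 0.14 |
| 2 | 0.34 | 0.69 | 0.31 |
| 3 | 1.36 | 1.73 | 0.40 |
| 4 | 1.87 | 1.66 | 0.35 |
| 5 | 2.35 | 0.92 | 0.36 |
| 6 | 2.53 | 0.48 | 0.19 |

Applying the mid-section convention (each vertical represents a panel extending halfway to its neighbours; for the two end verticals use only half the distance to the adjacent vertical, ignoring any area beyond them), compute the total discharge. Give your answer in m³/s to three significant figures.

1.07 m³/s

w_1 = (0.34 − 0.15)/2 = 0.095 m; q_1 = 0.14 × 0.39 × 0.095 = 0.005187 m³/s
w_2 = (1.36 − 0.15)/2 = 0.605 m; q_2 = 0.31 × 0.69 × 0.605 = 0.1294 m³/s
w_3 = (1.87 − 0.34)/2 = 0.765 m; q_3 = 0.40 × 1.73 × 0.765 = 0.5294 m³/s
w_4 = (2.35 − 1.36)/2 = 0.495 m; q_4 = 0.35 × 1.66 × 0.495 = 0.2876 m³/s
w_5 = (2.53 − 1.87)/2 = 0.33 m; q_5 = 0.36 × 0.92 × 0.33 = 0.1093 m³/s
w_6 = (2.53 − 2.35)/2 = 0.09 m; q_6 = 0.19 × 0.48 × 0.09 = 0.008208 m³/s
Q = Σ qᵢ = 1.069 m³/s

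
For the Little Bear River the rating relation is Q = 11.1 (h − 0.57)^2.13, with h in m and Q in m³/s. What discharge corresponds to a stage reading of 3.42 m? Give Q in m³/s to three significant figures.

103 m³/s

Q = 11.1 × (3.42 − 0.57)^2.13 = 11.1 × 2.85^2.13 = 103.3 m³/s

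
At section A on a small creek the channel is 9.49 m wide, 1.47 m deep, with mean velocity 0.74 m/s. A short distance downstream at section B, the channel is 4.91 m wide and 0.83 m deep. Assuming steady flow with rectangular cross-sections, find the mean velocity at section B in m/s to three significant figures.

2.53 m/s

Q = A₁V₁ = (9.49×1.47) × 0.74 = 10.32 m³/s
A₂ = 4.91 × 0.83 = 4.075 m²
V₂ = Q/A₂ = 10.32/4.075 = 2.533 m/s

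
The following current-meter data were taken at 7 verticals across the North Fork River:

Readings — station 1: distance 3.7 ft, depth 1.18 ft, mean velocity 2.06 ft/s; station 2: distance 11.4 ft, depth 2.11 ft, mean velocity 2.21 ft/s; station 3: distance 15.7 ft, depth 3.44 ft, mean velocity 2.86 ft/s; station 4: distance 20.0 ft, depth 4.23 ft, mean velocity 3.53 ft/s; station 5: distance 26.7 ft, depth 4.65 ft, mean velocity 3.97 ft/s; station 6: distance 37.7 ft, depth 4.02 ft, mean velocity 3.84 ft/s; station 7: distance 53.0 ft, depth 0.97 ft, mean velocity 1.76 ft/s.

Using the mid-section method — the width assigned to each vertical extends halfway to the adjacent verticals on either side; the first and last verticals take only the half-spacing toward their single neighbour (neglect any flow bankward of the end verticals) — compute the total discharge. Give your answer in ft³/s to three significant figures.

w_1 = (11.4 − 3.7)/2 = 3.85 ft; q_1 = 2.06 × 1.18 × 3.85 = 9.359 ft³/s
w_2 = (15.7 − 3.7)/2 = 6 ft; q_2 = 2.21 × 2.11 × 6 = 27.98 ft³/s
w_3 = (20.0 − 11.4)/2 = 4.3 ft; q_3 = 2.86 × 3.44 × 4.3 = 42.31 ft³/s
w_4 = (26.7 − 15.7)/2 = 5.5 ft; q_4 = 3.53 × 4.23 × 5.5 = 82.13 ft³/s
w_5 = (37.7 − 20.0)/2 = 8.85 ft; q_5 = 3.97 × 4.65 × 8.85 = 163.4 ft³/s
w_6 = (53.0 − 26.7)/2 = 13.15 ft; q_6 = 3.84 × 4.02 × 13.15 = 203.0 ft³/s
w_7 = (53.0 − 37.7)/2 = 7.65 ft; q_7 = 1.76 × 0.97 × 7.65 = 13.06 ft³/s
Q = Σ qᵢ = 541.2 ft³/s

541 ft³/s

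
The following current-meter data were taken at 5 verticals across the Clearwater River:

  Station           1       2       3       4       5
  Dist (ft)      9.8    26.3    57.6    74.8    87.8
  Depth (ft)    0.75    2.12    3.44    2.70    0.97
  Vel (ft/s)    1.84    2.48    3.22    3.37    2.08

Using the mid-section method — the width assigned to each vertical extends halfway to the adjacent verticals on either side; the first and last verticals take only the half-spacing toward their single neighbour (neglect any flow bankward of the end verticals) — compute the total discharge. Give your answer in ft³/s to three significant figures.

556 ft³/s

w_1 = (26.3 − 9.8)/2 = 8.25 ft; q_1 = 1.84 × 0.75 × 8.25 = 11.39 ft³/s
w_2 = (57.6 − 9.8)/2 = 23.9 ft; q_2 = 2.48 × 2.12 × 23.9 = 125.7 ft³/s
w_3 = (74.8 − 26.3)/2 = 24.25 ft; q_3 = 3.22 × 3.44 × 24.25 = 268.6 ft³/s
w_4 = (87.8 − 57.6)/2 = 15.1 ft; q_4 = 3.37 × 2.70 × 15.1 = 137.4 ft³/s
w_5 = (87.8 − 74.8)/2 = 6.5 ft; q_5 = 2.08 × 0.97 × 6.5 = 13.11 ft³/s
Q = Σ qᵢ = 556.2 ft³/s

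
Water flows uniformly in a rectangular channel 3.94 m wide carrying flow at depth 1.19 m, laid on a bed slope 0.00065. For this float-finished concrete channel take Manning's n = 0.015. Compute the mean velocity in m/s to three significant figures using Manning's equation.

1.39 m/s

A = b·y = 3.94 × 1.19 = 4.689 m²
P = b + 2y = 3.94 + 2×1.19 = 6.320 m
R = A/P = 4.689/6.320 = 0.7419 m
Q = (1/n)·A·R^(2/3)·S^(1/2) = (1/0.015) × 4.689 × 0.7419^(2/3) × 0.00065^(1/2) = 6.531 m³/s
V = Q/A = 6.531/4.689 = 1.393 m/s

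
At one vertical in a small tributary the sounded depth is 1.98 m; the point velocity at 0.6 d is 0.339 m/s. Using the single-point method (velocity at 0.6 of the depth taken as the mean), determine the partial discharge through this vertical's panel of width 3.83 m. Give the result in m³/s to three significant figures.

v̄ = v₀.₆ = 0.339 m/s
q = v̄ × d × w = 0.3390 × 1.98 × 3.83 = 2.571 m³/s

2.57 m³/s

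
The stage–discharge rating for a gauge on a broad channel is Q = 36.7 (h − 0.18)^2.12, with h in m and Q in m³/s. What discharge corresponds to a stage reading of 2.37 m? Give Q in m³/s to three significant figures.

Q = 36.7 × (2.37 − 0.18)^2.12 = 36.7 × 2.19^2.12 = 193.4 m³/s

193 m³/s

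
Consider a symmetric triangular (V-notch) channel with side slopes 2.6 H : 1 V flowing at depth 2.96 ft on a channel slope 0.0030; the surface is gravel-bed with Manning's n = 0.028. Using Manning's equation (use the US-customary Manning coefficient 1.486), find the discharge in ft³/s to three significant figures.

A = z·y² = 2.6×2.96² = 22.78 ft²
P = 2y√(1+z²) = 2×2.96×√(1+2.6²) = 16.49 ft
R = A/P = 22.78/16.49 = 1.381 ft
Q = (1.486/n)·A·R^(2/3)·S^(1/2) = (1.486/0.028) × 22.78 × 1.381^(2/3) × 0.0030^(1/2) = 82.13 ft³/s

82.1 ft³/s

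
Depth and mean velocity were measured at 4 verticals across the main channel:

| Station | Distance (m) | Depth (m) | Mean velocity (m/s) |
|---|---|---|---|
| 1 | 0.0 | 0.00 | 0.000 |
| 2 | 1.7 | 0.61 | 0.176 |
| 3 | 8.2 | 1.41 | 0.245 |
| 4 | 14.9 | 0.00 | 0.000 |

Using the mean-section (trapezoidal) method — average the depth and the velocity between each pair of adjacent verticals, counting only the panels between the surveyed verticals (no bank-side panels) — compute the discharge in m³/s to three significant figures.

Panel 1-2: Δb = 1.7 m, d̄ = (0.00+0.61)/2 = 0.305, v̄ = (0.000+0.176)/2 = 0.088 → q = 1.7×0.305×0.088 = 0.04563 m³/s
Panel 2-3: Δb = 6.5 m, d̄ = (0.61+1.41)/2 = 1.01, v̄ = (0.176+0.245)/2 = 0.2105 → q = 6.5×1.01×0.2105 = 1.382 m³/s
Panel 3-4: Δb = 6.7 m, d̄ = (1.41+0.00)/2 = 0.705, v̄ = (0.245+0.000)/2 = 0.1225 → q = 6.7×0.705×0.1225 = 0.5786 m³/s
Q = Σ q = 2.006 m³/s

2.01 m³/s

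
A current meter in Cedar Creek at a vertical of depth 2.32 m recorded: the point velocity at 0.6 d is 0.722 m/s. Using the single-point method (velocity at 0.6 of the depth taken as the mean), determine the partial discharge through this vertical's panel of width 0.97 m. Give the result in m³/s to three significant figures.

v̄ = v₀.₆ = 0.722 m/s
q = v̄ × d × w = 0.7220 × 2.32 × 0.97 = 1.625 m³/s

1.62 m³/s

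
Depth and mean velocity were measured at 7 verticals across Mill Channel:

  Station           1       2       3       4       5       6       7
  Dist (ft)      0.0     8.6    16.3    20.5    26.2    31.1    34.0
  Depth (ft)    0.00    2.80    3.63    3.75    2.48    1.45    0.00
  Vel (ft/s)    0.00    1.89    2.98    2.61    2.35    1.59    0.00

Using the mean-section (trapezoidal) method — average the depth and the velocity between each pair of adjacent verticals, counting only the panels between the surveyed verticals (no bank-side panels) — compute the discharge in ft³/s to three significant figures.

Panel 1-2: Δb = 8.6 ft, d̄ = (0.00+2.80)/2 = 1.4, v̄ = (0.00+1.89)/2 = 0.945 → q = 8.6×1.4×0.945 = 11.38 ft³/s
Panel 2-3: Δb = 7.7 ft, d̄ = (2.80+3.63)/2 = 3.215, v̄ = (1.89+2.98)/2 = 2.435 → q = 7.7×3.215×2.435 = 60.28 ft³/s
Panel 3-4: Δb = 4.2 ft, d̄ = (3.63+3.75)/2 = 3.69, v̄ = (2.98+2.61)/2 = 2.795 → q = 4.2×3.69×2.795 = 43.32 ft³/s
Panel 4-5: Δb = 5.7 ft, d̄ = (3.75+2.48)/2 = 3.115, v̄ = (2.61+2.35)/2 = 2.48 → q = 5.7×3.115×2.48 = 44.03 ft³/s
Panel 5-6: Δb = 4.9 ft, d̄ = (2.48+1.45)/2 = 1.965, v̄ = (2.35+1.59)/2 = 1.97 → q = 4.9×1.965×1.97 = 18.97 ft³/s
Panel 6-7: Δb = 2.9 ft, d̄ = (1.45+0.00)/2 = 0.725, v̄ = (1.59+0.00)/2 = 0.795 → q = 2.9×0.725×0.795 = 1.671 ft³/s
Q = Σ q = 179.6 ft³/s

180 ft³/s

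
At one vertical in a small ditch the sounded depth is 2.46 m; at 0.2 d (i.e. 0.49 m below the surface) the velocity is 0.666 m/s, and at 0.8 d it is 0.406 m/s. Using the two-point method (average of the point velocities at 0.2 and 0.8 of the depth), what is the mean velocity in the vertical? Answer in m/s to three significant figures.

v̄ = (0.666 + 0.406) / 2 = 0.5360 m/s

0.536 m/s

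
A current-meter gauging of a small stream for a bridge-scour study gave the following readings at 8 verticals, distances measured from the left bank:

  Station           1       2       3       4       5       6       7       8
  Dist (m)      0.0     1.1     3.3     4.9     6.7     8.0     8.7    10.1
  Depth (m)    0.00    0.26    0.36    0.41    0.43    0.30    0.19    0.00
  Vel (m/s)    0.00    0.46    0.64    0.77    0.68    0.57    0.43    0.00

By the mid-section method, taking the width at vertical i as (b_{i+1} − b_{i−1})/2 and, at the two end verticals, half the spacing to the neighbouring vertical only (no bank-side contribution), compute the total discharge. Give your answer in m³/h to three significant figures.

w_2 = (3.3 − 0.0)/2 = 1.65 m; q_2 = 0.46 × 0.26 × 1.65 = 0.1973 m³/s
w_3 = (4.9 − 1.1)/2 = 1.9 m; q_3 = 0.64 × 0.36 × 1.9 = 0.4378 m³/s
w_4 = (6.7 − 3.3)/2 = 1.7 m; q_4 = 0.77 × 0.41 × 1.7 = 0.5367 m³/s
w_5 = (8.0 − 4.9)/2 = 1.55 m; q_5 = 0.68 × 0.43 × 1.55 = 0.4532 m³/s
w_6 = (8.7 − 6.7)/2 = 1 m; q_6 = 0.57 × 0.30 × 1 = 0.1710 m³/s
w_7 = (10.1 − 8.0)/2 = 1.05 m; q_7 = 0.43 × 0.19 × 1.05 = 0.08579 m³/s
Stations 1, 8 contribute zero (depth or velocity is 0).
Q = Σ qᵢ = 1.882 m³/s
= 1.882 × 3600 = 6774 m³/h

6770 m³/h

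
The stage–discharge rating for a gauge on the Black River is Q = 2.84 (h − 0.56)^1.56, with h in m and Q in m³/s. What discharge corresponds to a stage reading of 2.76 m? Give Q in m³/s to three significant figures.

Q = 2.84 × (2.76 − 0.56)^1.56 = 2.84 × 2.2^1.56 = 9.716 m³/s

9.72 m³/s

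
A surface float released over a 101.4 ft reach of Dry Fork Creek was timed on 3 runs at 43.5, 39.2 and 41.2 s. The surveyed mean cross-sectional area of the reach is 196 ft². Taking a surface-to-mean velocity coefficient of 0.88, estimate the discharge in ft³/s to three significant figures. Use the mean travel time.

423 ft³/s

t̄ = (43.5 + 39.2 + 41.2) / 3 = 41.3 s
v_surface = L / t̄ = 101.4 / 41.3 = 2.455 ft/s
v_mean = 0.88 × 2.455 = 2.161 ft/s
Q = A × v_mean = 196 × 2.161 = 423.5 ft³/s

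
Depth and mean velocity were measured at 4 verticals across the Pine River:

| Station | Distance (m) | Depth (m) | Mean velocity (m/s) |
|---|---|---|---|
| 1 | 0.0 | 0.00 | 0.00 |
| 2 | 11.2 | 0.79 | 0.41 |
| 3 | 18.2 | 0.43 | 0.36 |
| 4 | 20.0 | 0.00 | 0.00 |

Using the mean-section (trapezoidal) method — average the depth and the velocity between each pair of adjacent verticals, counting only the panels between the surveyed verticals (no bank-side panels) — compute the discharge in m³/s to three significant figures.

Panel 1-2: Δb = 11.2 m, d̄ = (0.00+0.79)/2 = 0.395, v̄ = (0.00+0.41)/2 = 0.205 → q = 11.2×0.395×0.205 = 0.9069 m³/s
Panel 2-3: Δb = 7 m, d̄ = (0.79+0.43)/2 = 0.61, v̄ = (0.41+0.36)/2 = 0.385 → q = 7×0.61×0.385 = 1.644 m³/s
Panel 3-4: Δb = 1.8 m, d̄ = (0.43+0.00)/2 = 0.215, v̄ = (0.36+0.00)/2 = 0.18 → q = 1.8×0.215×0.18 = 0.06966 m³/s
Q = Σ q = 2.621 m³/s

2.62 m³/s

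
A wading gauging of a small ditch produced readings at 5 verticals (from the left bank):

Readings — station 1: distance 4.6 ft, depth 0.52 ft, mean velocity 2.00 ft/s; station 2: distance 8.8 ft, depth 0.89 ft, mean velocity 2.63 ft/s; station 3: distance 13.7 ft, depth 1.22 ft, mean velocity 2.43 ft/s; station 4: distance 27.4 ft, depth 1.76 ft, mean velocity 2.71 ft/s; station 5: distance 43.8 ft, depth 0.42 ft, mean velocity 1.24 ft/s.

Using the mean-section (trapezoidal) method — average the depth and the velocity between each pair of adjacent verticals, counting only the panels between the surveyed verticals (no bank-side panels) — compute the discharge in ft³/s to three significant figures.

108 ft³/s

Panel 1-2: Δb = 4.2 ft, d̄ = (0.52+0.89)/2 = 0.705, v̄ = (2.00+2.63)/2 = 2.315 → q = 4.2×0.705×2.315 = 6.855 ft³/s
Panel 2-3: Δb = 4.9 ft, d̄ = (0.89+1.22)/2 = 1.055, v̄ = (2.63+2.43)/2 = 2.53 → q = 4.9×1.055×2.53 = 13.08 ft³/s
Panel 3-4: Δb = 13.7 ft, d̄ = (1.22+1.76)/2 = 1.49, v̄ = (2.43+2.71)/2 = 2.57 → q = 13.7×1.49×2.57 = 52.46 ft³/s
Panel 4-5: Δb = 16.4 ft, d̄ = (1.76+0.42)/2 = 1.09, v̄ = (2.71+1.24)/2 = 1.975 → q = 16.4×1.09×1.975 = 35.31 ft³/s
Q = Σ q = 107.7 ft³/s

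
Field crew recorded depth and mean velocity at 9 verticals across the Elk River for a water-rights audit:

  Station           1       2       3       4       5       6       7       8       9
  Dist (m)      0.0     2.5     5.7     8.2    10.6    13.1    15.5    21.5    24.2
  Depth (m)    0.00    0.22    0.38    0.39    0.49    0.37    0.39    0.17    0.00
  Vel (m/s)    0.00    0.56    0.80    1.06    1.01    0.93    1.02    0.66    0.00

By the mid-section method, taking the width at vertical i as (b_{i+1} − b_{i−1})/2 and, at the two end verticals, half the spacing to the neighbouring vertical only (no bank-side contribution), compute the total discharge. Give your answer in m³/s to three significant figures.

w_2 = (5.7 − 0.0)/2 = 2.85 m; q_2 = 0.56 × 0.22 × 2.85 = 0.3511 m³/s
w_3 = (8.2 − 2.5)/2 = 2.85 m; q_3 = 0.80 × 0.38 × 2.85 = 0.8664 m³/s
w_4 = (10.6 − 5.7)/2 = 2.45 m; q_4 = 1.06 × 0.39 × 2.45 = 1.013 m³/s
w_5 = (13.1 − 8.2)/2 = 2.45 m; q_5 = 1.01 × 0.49 × 2.45 = 1.213 m³/s
w_6 = (15.5 − 10.6)/2 = 2.45 m; q_6 = 0.93 × 0.37 × 2.45 = 0.8430 m³/s
w_7 = (21.5 − 13.1)/2 = 4.2 m; q_7 = 1.02 × 0.39 × 4.2 = 1.671 m³/s
w_8 = (24.2 − 15.5)/2 = 4.35 m; q_8 = 0.66 × 0.17 × 4.35 = 0.4881 m³/s
Stations 1, 9 contribute zero (depth or velocity is 0).
Q = Σ qᵢ = 6.445 m³/s

6.44 m³/s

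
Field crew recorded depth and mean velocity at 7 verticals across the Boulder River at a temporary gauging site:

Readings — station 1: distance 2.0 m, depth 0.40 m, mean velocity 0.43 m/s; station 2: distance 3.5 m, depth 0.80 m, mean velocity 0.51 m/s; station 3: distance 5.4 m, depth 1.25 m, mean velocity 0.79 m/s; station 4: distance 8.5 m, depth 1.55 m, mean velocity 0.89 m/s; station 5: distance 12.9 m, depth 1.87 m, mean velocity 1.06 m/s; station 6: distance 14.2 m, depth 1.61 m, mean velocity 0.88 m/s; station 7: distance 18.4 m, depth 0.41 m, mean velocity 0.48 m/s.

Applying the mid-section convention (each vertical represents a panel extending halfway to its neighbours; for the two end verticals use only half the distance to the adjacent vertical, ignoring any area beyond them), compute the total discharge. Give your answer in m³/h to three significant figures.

w_1 = (3.5 − 2.0)/2 = 0.75 m; q_1 = 0.43 × 0.40 × 0.75 = 0.1290 m³/s
w_2 = (5.4 − 2.0)/2 = 1.7 m; q_2 = 0.51 × 0.80 × 1.7 = 0.6936 m³/s
w_3 = (8.5 − 3.5)/2 = 2.5 m; q_3 = 0.79 × 1.25 × 2.5 = 2.469 m³/s
w_4 = (12.9 − 5.4)/2 = 3.75 m; q_4 = 0.89 × 1.55 × 3.75 = 5.173 m³/s
w_5 = (14.2 − 8.5)/2 = 2.85 m; q_5 = 1.06 × 1.87 × 2.85 = 5.649 m³/s
w_6 = (18.4 − 12.9)/2 = 2.75 m; q_6 = 0.88 × 1.61 × 2.75 = 3.896 m³/s
w_7 = (18.4 − 14.2)/2 = 2.1 m; q_7 = 0.48 × 0.41 × 2.1 = 0.4133 m³/s
Q = Σ qᵢ = 18.42 m³/s
= 18.42 × 3600 = 66320 m³/h

66300 m³/h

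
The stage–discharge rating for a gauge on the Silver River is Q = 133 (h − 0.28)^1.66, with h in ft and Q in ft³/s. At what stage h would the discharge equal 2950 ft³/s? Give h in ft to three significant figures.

6.75 ft

h − h₀ = (Q/C)^(1/b) = (2950/133)^(1/1.66) = 6.469 ft
h = 0.28 + 6.469 = 6.749 ft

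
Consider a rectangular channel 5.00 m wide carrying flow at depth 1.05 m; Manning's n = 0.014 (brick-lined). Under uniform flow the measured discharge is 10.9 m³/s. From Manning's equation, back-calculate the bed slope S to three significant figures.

A = b·y = 5.00 × 1.05 = 5.250 m²
P = b + 2y = 5.00 + 2×1.05 = 7.100 m
R = A/P = 5.250/7.100 = 0.7394 m
S = (Q·n / (1·A·R^(2/3)))² = (10.9×0.014 / (1×5.250×0.8177))² = 0.001264

0.00126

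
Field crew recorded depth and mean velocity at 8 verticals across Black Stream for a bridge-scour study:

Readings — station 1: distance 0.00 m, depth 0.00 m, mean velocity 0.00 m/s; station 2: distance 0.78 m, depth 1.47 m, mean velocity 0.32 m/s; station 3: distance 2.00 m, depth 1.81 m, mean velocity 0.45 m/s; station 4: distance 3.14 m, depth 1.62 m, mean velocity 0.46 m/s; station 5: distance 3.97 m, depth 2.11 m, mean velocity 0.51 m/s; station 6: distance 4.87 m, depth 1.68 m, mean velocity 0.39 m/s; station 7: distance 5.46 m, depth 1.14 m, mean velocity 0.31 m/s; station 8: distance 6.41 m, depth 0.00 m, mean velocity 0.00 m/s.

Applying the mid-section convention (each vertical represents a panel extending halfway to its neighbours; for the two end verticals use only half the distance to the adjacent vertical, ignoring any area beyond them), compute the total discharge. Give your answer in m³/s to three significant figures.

3.86 m³/s

w_2 = (2.00 − 0.00)/2 = 1 m; q_2 = 0.32 × 1.47 × 1 = 0.4704 m³/s
w_3 = (3.14 − 0.78)/2 = 1.18 m; q_3 = 0.45 × 1.81 × 1.18 = 0.9611 m³/s
w_4 = (3.97 − 2.00)/2 = 0.985 m; q_4 = 0.46 × 1.62 × 0.985 = 0.7340 m³/s
w_5 = (4.87 − 3.14)/2 = 0.865 m; q_5 = 0.51 × 2.11 × 0.865 = 0.9308 m³/s
w_6 = (5.46 − 3.97)/2 = 0.745 m; q_6 = 0.39 × 1.68 × 0.745 = 0.4881 m³/s
w_7 = (6.41 − 4.87)/2 = 0.77 m; q_7 = 0.31 × 1.14 × 0.77 = 0.2721 m³/s
Stations 1, 8 contribute zero (depth or velocity is 0).
Q = Σ qᵢ = 3.857 m³/s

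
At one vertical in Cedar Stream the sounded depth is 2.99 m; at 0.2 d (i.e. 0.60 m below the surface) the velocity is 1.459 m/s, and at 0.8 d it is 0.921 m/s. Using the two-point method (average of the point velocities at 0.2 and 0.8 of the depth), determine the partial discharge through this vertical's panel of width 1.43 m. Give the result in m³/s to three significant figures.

v̄ = (1.459 + 0.921) / 2 = 1.190 m/s
q = v̄ × d × w = 1.190 × 2.99 × 1.43 = 5.088 m³/s

5.09 m³/s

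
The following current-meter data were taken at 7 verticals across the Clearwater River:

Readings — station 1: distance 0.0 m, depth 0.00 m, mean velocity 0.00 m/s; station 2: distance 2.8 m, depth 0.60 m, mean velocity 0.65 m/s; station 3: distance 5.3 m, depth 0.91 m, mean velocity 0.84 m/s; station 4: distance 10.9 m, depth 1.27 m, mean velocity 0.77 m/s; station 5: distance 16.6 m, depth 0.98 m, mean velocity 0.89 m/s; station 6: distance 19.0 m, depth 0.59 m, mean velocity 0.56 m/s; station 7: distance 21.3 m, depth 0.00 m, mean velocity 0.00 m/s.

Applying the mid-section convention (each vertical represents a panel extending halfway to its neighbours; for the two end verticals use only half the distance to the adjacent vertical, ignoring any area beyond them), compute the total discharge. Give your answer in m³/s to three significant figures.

14.0 m³/s

w_2 = (5.3 − 0.0)/2 = 2.65 m; q_2 = 0.65 × 0.60 × 2.65 = 1.034 m³/s
w_3 = (10.9 − 2.8)/2 = 4.05 m; q_3 = 0.84 × 0.91 × 4.05 = 3.096 m³/s
w_4 = (16.6 − 5.3)/2 = 5.65 m; q_4 = 0.77 × 1.27 × 5.65 = 5.525 m³/s
w_5 = (19.0 − 10.9)/2 = 4.05 m; q_5 = 0.89 × 0.98 × 4.05 = 3.532 m³/s
w_6 = (21.3 − 16.6)/2 = 2.35 m; q_6 = 0.56 × 0.59 × 2.35 = 0.7764 m³/s
Stations 1, 7 contribute zero (depth or velocity is 0).
Q = Σ qᵢ = 13.96 m³/s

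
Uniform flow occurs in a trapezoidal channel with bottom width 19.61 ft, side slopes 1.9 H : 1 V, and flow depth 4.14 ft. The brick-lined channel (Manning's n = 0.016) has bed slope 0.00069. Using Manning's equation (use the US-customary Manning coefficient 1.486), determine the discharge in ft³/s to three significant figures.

583 ft³/s

A = (b + z·y)·y = (19.61 + 1.9×4.14)×4.14 = 113.8 ft²
P = b + 2y√(1+z²) = 19.61 + 2×4.14×√(1+1.9²) = 37.39 ft
R = A/P = 113.8/37.39 = 3.042 ft
Q = (1.486/n)·A·R^(2/3)·S^(1/2) = (1.486/0.016) × 113.8 × 3.042^(2/3) × 0.00069^(1/2) = 582.7 ft³/s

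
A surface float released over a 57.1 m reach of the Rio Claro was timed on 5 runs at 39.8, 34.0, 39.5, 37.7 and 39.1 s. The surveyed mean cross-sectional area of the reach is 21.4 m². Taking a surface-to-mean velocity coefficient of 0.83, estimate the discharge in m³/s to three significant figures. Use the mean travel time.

26.7 m³/s

t̄ = (39.8 + 34.0 + 39.5 + 37.7 + 39.1) / 5 = 38.02 s
v_surface = L / t̄ = 57.1 / 38.02 = 1.502 m/s
v_mean = 0.83 × 1.502 = 1.247 m/s
Q = A × v_mean = 21.4 × 1.247 = 26.68 m³/s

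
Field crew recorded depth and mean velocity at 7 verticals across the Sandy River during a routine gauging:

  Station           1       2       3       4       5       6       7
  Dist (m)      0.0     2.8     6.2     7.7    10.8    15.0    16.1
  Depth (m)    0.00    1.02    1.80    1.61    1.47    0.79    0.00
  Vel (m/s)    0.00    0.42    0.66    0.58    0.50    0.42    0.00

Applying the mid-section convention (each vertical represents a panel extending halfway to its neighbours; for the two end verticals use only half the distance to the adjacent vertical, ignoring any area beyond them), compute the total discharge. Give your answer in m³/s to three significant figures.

9.95 m³/s

w_2 = (6.2 − 0.0)/2 = 3.1 m; q_2 = 0.42 × 1.02 × 3.1 = 1.328 m³/s
w_3 = (7.7 − 2.8)/2 = 2.45 m; q_3 = 0.66 × 1.80 × 2.45 = 2.911 m³/s
w_4 = (10.8 − 6.2)/2 = 2.3 m; q_4 = 0.58 × 1.61 × 2.3 = 2.148 m³/s
w_5 = (15.0 − 7.7)/2 = 3.65 m; q_5 = 0.50 × 1.47 × 3.65 = 2.683 m³/s
w_6 = (16.1 − 10.8)/2 = 2.65 m; q_6 = 0.42 × 0.79 × 2.65 = 0.8793 m³/s
Stations 1, 7 contribute zero (depth or velocity is 0).
Q = Σ qᵢ = 9.948 m³/s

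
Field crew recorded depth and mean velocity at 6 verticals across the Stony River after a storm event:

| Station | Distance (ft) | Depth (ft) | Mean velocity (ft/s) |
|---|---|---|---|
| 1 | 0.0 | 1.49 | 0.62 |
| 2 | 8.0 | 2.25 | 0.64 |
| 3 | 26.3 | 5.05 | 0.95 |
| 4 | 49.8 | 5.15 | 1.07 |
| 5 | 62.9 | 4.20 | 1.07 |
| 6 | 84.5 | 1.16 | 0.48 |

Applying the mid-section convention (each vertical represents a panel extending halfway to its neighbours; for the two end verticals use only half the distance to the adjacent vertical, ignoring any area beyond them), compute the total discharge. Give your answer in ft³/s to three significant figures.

w_1 = (8.0 − 0.0)/2 = 4 ft; q_1 = 0.62 × 1.49 × 4 = 3.695 ft³/s
w_2 = (26.3 − 0.0)/2 = 13.15 ft; q_2 = 0.64 × 2.25 × 13.15 = 18.94 ft³/s
w_3 = (49.8 − 8.0)/2 = 20.9 ft; q_3 = 0.95 × 5.05 × 20.9 = 100.3 ft³/s
w_4 = (62.9 − 26.3)/2 = 18.3 ft; q_4 = 1.07 × 5.15 × 18.3 = 100.8 ft³/s
w_5 = (84.5 − 49.8)/2 = 17.35 ft; q_5 = 1.07 × 4.20 × 17.35 = 77.97 ft³/s
w_6 = (84.5 − 62.9)/2 = 10.8 ft; q_6 = 0.48 × 1.16 × 10.8 = 6.013 ft³/s
Q = Σ qᵢ = 307.7 ft³/s

308 ft³/s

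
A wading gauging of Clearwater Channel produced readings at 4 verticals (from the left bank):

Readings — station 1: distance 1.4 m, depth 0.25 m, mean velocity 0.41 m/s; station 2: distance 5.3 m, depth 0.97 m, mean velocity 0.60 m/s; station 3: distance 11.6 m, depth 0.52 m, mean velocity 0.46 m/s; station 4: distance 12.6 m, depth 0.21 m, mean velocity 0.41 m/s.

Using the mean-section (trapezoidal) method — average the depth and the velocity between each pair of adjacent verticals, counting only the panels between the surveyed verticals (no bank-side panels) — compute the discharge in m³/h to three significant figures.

13900 m³/h

Panel 1-2: Δb = 3.9 m, d̄ = (0.25+0.97)/2 = 0.61, v̄ = (0.41+0.60)/2 = 0.505 → q = 3.9×0.61×0.505 = 1.201 m³/s
Panel 2-3: Δb = 6.3 m, d̄ = (0.97+0.52)/2 = 0.745, v̄ = (0.60+0.46)/2 = 0.53 → q = 6.3×0.745×0.53 = 2.488 m³/s
Panel 3-4: Δb = 1 m, d̄ = (0.52+0.21)/2 = 0.365, v̄ = (0.46+0.41)/2 = 0.435 → q = 1×0.365×0.435 = 0.1588 m³/s
Q = Σ q = 3.848 m³/s
= 3.848 × 3600 = 13850 m³/h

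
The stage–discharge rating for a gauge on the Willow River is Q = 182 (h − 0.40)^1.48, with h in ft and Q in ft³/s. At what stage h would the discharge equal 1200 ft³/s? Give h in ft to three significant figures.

h − h₀ = (Q/C)^(1/b) = (1200/182)^(1/1.48) = 3.576 ft
h = 0.40 + 3.576 = 3.976 ft

3.98 ft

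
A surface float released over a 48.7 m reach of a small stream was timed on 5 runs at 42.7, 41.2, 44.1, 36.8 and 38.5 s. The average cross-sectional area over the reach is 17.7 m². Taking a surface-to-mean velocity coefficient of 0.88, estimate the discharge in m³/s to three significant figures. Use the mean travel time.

18.7 m³/s

t̄ = (42.7 + 41.2 + 44.1 + 36.8 + 38.5) / 5 = 40.66 s
v_surface = L / t̄ = 48.7 / 40.66 = 1.198 m/s
v_mean = 0.88 × 1.198 = 1.054 m/s
Q = A × v_mean = 17.7 × 1.054 = 18.66 m³/s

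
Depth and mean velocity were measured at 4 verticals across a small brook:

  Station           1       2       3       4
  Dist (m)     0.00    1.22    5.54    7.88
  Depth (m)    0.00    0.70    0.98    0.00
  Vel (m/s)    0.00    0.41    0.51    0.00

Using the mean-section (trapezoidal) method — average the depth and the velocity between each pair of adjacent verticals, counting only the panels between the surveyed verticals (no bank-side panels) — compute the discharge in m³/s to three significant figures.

Panel 1-2: Δb = 1.22 m, d̄ = (0.00+0.70)/2 = 0.35, v̄ = (0.00+0.41)/2 = 0.205 → q = 1.22×0.35×0.205 = 0.08754 m³/s
Panel 2-3: Δb = 4.32 m, d̄ = (0.70+0.98)/2 = 0.84, v̄ = (0.41+0.51)/2 = 0.46 → q = 4.32×0.84×0.46 = 1.669 m³/s
Panel 3-4: Δb = 2.34 m, d̄ = (0.98+0.00)/2 = 0.49, v̄ = (0.51+0.00)/2 = 0.255 → q = 2.34×0.49×0.255 = 0.2924 m³/s
Q = Σ q = 2.049 m³/s

2.05 m³/s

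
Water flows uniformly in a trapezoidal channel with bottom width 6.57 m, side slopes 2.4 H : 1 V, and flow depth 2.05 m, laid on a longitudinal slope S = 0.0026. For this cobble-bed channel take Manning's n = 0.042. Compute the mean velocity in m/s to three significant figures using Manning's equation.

1.50 m/s

A = (b + z·y)·y = (6.57 + 2.4×2.05)×2.05 = 23.55 m²
P = b + 2y√(1+z²) = 6.57 + 2×2.05×√(1+2.4²) = 17.23 m
R = A/P = 23.55/17.23 = 1.367 m
Q = (1/n)·A·R^(2/3)·S^(1/2) = (1/0.042) × 23.55 × 1.367^(2/3) × 0.0026^(1/2) = 35.22 m³/s
V = Q/A = 35.22/23.55 = 1.495 m/s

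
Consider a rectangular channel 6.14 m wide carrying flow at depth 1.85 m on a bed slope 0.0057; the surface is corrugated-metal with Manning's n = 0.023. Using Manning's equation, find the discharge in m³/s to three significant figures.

41.0 m³/s

A = b·y = 6.14 × 1.85 = 11.36 m²
P = b + 2y = 6.14 + 2×1.85 = 9.840 m
R = A/P = 11.36/9.840 = 1.154 m
Q = (1/n)·A·R^(2/3)·S^(1/2) = (1/0.023) × 11.36 × 1.154^(2/3) × 0.0057^(1/2) = 41.03 m³/s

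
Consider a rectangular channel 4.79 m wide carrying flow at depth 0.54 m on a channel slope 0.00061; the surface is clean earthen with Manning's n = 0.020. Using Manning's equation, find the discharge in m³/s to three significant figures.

A = b·y = 4.79 × 0.54 = 2.587 m²
P = b + 2y = 4.79 + 2×0.54 = 5.870 m
R = A/P = 2.587/5.870 = 0.4406 m
Q = (1/n)·A·R^(2/3)·S^(1/2) = (1/0.020) × 2.587 × 0.4406^(2/3) × 0.00061^(1/2) = 1.850 m³/s

1.85 m³/s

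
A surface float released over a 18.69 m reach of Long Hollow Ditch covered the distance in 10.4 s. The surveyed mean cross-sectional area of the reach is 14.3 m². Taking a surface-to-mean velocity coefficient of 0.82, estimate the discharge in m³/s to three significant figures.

21.1 m³/s

v_surface = L / t̄ = 18.69 / 10.4 = 1.797 m/s
v_mean = 0.82 × 1.797 = 1.474 m/s
Q = A × v_mean = 14.3 × 1.474 = 21.07 m³/s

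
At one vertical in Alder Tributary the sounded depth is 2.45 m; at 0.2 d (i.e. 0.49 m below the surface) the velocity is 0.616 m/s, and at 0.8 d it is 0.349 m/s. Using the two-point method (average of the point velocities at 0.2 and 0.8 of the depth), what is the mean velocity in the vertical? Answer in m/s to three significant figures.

v̄ = (0.616 + 0.349) / 2 = 0.4825 m/s

0.483 m/s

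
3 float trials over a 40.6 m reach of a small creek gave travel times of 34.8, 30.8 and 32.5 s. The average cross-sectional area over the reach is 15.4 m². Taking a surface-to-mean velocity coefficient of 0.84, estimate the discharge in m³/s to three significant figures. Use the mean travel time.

t̄ = (34.8 + 30.8 + 32.5) / 3 = 32.7 s
v_surface = L / t̄ = 40.6 / 32.7 = 1.242 m/s
v_mean = 0.84 × 1.242 = 1.043 m/s
Q = A × v_mean = 15.4 × 1.043 = 16.06 m³/s

16.1 m³/s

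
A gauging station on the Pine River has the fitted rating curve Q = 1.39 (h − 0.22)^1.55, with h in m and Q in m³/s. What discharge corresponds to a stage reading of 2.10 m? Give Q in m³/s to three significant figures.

3.70 m³/s

Q = 1.39 × (2.10 − 0.22)^1.55 = 1.39 × 1.88^1.55 = 3.698 m³/s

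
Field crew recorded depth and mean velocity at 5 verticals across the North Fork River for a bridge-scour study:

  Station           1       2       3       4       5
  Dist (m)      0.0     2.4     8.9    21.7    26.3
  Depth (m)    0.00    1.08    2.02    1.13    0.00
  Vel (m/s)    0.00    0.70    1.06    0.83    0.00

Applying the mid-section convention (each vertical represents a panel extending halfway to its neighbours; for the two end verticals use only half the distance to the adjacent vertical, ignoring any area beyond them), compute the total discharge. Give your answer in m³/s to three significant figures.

w_2 = (8.9 − 0.0)/2 = 4.45 m; q_2 = 0.70 × 1.08 × 4.45 = 3.364 m³/s
w_3 = (21.7 − 2.4)/2 = 9.65 m; q_3 = 1.06 × 2.02 × 9.65 = 20.66 m³/s
w_4 = (26.3 − 8.9)/2 = 8.7 m; q_4 = 0.83 × 1.13 × 8.7 = 8.160 m³/s
Stations 1, 5 contribute zero (depth or velocity is 0).
Q = Σ qᵢ = 32.19 m³/s

32.2 m³/s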